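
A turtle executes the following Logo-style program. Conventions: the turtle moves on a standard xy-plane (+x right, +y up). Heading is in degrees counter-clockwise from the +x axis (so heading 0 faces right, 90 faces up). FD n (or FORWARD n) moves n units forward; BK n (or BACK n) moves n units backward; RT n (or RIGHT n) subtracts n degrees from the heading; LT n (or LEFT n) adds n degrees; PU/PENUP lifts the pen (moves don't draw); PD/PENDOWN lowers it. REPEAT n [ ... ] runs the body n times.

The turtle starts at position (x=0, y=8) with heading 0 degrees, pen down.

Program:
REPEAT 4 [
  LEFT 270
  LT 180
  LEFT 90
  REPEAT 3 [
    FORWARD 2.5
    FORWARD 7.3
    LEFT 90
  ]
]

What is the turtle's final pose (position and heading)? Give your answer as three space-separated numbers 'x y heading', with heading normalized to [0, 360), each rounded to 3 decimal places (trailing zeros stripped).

Answer: 0 8 0

Derivation:
Executing turtle program step by step:
Start: pos=(0,8), heading=0, pen down
REPEAT 4 [
  -- iteration 1/4 --
  LT 270: heading 0 -> 270
  LT 180: heading 270 -> 90
  LT 90: heading 90 -> 180
  REPEAT 3 [
    -- iteration 1/3 --
    FD 2.5: (0,8) -> (-2.5,8) [heading=180, draw]
    FD 7.3: (-2.5,8) -> (-9.8,8) [heading=180, draw]
    LT 90: heading 180 -> 270
    -- iteration 2/3 --
    FD 2.5: (-9.8,8) -> (-9.8,5.5) [heading=270, draw]
    FD 7.3: (-9.8,5.5) -> (-9.8,-1.8) [heading=270, draw]
    LT 90: heading 270 -> 0
    -- iteration 3/3 --
    FD 2.5: (-9.8,-1.8) -> (-7.3,-1.8) [heading=0, draw]
    FD 7.3: (-7.3,-1.8) -> (0,-1.8) [heading=0, draw]
    LT 90: heading 0 -> 90
  ]
  -- iteration 2/4 --
  LT 270: heading 90 -> 0
  LT 180: heading 0 -> 180
  LT 90: heading 180 -> 270
  REPEAT 3 [
    -- iteration 1/3 --
    FD 2.5: (0,-1.8) -> (0,-4.3) [heading=270, draw]
    FD 7.3: (0,-4.3) -> (0,-11.6) [heading=270, draw]
    LT 90: heading 270 -> 0
    -- iteration 2/3 --
    FD 2.5: (0,-11.6) -> (2.5,-11.6) [heading=0, draw]
    FD 7.3: (2.5,-11.6) -> (9.8,-11.6) [heading=0, draw]
    LT 90: heading 0 -> 90
    -- iteration 3/3 --
    FD 2.5: (9.8,-11.6) -> (9.8,-9.1) [heading=90, draw]
    FD 7.3: (9.8,-9.1) -> (9.8,-1.8) [heading=90, draw]
    LT 90: heading 90 -> 180
  ]
  -- iteration 3/4 --
  LT 270: heading 180 -> 90
  LT 180: heading 90 -> 270
  LT 90: heading 270 -> 0
  REPEAT 3 [
    -- iteration 1/3 --
    FD 2.5: (9.8,-1.8) -> (12.3,-1.8) [heading=0, draw]
    FD 7.3: (12.3,-1.8) -> (19.6,-1.8) [heading=0, draw]
    LT 90: heading 0 -> 90
    -- iteration 2/3 --
    FD 2.5: (19.6,-1.8) -> (19.6,0.7) [heading=90, draw]
    FD 7.3: (19.6,0.7) -> (19.6,8) [heading=90, draw]
    LT 90: heading 90 -> 180
    -- iteration 3/3 --
    FD 2.5: (19.6,8) -> (17.1,8) [heading=180, draw]
    FD 7.3: (17.1,8) -> (9.8,8) [heading=180, draw]
    LT 90: heading 180 -> 270
  ]
  -- iteration 4/4 --
  LT 270: heading 270 -> 180
  LT 180: heading 180 -> 0
  LT 90: heading 0 -> 90
  REPEAT 3 [
    -- iteration 1/3 --
    FD 2.5: (9.8,8) -> (9.8,10.5) [heading=90, draw]
    FD 7.3: (9.8,10.5) -> (9.8,17.8) [heading=90, draw]
    LT 90: heading 90 -> 180
    -- iteration 2/3 --
    FD 2.5: (9.8,17.8) -> (7.3,17.8) [heading=180, draw]
    FD 7.3: (7.3,17.8) -> (0,17.8) [heading=180, draw]
    LT 90: heading 180 -> 270
    -- iteration 3/3 --
    FD 2.5: (0,17.8) -> (0,15.3) [heading=270, draw]
    FD 7.3: (0,15.3) -> (0,8) [heading=270, draw]
    LT 90: heading 270 -> 0
  ]
]
Final: pos=(0,8), heading=0, 24 segment(s) drawn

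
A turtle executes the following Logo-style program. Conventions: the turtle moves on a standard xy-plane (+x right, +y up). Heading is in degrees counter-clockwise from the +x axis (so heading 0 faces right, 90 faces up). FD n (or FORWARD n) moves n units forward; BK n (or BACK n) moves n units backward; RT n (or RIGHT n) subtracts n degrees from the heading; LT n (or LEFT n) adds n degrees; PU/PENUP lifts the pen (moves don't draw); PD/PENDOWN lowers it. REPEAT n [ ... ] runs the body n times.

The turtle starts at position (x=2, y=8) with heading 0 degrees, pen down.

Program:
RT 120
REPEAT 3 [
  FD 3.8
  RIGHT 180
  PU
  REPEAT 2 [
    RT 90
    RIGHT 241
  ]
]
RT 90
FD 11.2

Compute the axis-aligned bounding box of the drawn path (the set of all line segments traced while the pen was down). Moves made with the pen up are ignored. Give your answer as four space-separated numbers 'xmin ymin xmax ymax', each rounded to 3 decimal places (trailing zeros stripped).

Executing turtle program step by step:
Start: pos=(2,8), heading=0, pen down
RT 120: heading 0 -> 240
REPEAT 3 [
  -- iteration 1/3 --
  FD 3.8: (2,8) -> (0.1,4.709) [heading=240, draw]
  RT 180: heading 240 -> 60
  PU: pen up
  REPEAT 2 [
    -- iteration 1/2 --
    RT 90: heading 60 -> 330
    RT 241: heading 330 -> 89
    -- iteration 2/2 --
    RT 90: heading 89 -> 359
    RT 241: heading 359 -> 118
  ]
  -- iteration 2/3 --
  FD 3.8: (0.1,4.709) -> (-1.684,8.064) [heading=118, move]
  RT 180: heading 118 -> 298
  PU: pen up
  REPEAT 2 [
    -- iteration 1/2 --
    RT 90: heading 298 -> 208
    RT 241: heading 208 -> 327
    -- iteration 2/2 --
    RT 90: heading 327 -> 237
    RT 241: heading 237 -> 356
  ]
  -- iteration 3/3 --
  FD 3.8: (-1.684,8.064) -> (2.107,7.799) [heading=356, move]
  RT 180: heading 356 -> 176
  PU: pen up
  REPEAT 2 [
    -- iteration 1/2 --
    RT 90: heading 176 -> 86
    RT 241: heading 86 -> 205
    -- iteration 2/2 --
    RT 90: heading 205 -> 115
    RT 241: heading 115 -> 234
  ]
]
RT 90: heading 234 -> 144
FD 11.2: (2.107,7.799) -> (-6.954,14.382) [heading=144, move]
Final: pos=(-6.954,14.382), heading=144, 1 segment(s) drawn

Segment endpoints: x in {0.1, 2}, y in {4.709, 8}
xmin=0.1, ymin=4.709, xmax=2, ymax=8

Answer: 0.1 4.709 2 8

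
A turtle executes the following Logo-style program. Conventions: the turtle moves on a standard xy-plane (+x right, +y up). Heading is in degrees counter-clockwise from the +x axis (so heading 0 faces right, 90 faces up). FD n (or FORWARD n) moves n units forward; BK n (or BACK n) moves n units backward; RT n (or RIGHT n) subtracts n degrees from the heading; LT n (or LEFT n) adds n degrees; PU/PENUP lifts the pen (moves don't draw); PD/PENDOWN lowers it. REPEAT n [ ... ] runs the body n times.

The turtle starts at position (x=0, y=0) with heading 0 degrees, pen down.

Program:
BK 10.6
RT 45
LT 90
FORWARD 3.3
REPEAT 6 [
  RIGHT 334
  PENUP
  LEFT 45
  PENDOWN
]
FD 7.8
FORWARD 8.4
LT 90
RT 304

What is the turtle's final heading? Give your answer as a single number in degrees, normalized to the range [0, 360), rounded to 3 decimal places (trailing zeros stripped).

Answer: 257

Derivation:
Executing turtle program step by step:
Start: pos=(0,0), heading=0, pen down
BK 10.6: (0,0) -> (-10.6,0) [heading=0, draw]
RT 45: heading 0 -> 315
LT 90: heading 315 -> 45
FD 3.3: (-10.6,0) -> (-8.267,2.333) [heading=45, draw]
REPEAT 6 [
  -- iteration 1/6 --
  RT 334: heading 45 -> 71
  PU: pen up
  LT 45: heading 71 -> 116
  PD: pen down
  -- iteration 2/6 --
  RT 334: heading 116 -> 142
  PU: pen up
  LT 45: heading 142 -> 187
  PD: pen down
  -- iteration 3/6 --
  RT 334: heading 187 -> 213
  PU: pen up
  LT 45: heading 213 -> 258
  PD: pen down
  -- iteration 4/6 --
  RT 334: heading 258 -> 284
  PU: pen up
  LT 45: heading 284 -> 329
  PD: pen down
  -- iteration 5/6 --
  RT 334: heading 329 -> 355
  PU: pen up
  LT 45: heading 355 -> 40
  PD: pen down
  -- iteration 6/6 --
  RT 334: heading 40 -> 66
  PU: pen up
  LT 45: heading 66 -> 111
  PD: pen down
]
FD 7.8: (-8.267,2.333) -> (-11.062,9.615) [heading=111, draw]
FD 8.4: (-11.062,9.615) -> (-14.072,17.457) [heading=111, draw]
LT 90: heading 111 -> 201
RT 304: heading 201 -> 257
Final: pos=(-14.072,17.457), heading=257, 4 segment(s) drawn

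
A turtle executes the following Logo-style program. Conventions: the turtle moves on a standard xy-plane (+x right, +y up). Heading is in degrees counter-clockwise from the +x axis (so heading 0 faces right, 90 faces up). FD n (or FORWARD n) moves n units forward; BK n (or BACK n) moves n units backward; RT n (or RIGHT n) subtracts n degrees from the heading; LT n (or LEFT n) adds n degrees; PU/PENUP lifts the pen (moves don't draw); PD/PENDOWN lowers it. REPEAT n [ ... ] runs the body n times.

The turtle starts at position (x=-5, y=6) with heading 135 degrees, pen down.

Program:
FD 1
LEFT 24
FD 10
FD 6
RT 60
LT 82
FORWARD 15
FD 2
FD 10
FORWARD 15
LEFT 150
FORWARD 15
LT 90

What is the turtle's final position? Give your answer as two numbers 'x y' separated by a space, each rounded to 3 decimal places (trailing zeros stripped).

Answer: -49.519 4.436

Derivation:
Executing turtle program step by step:
Start: pos=(-5,6), heading=135, pen down
FD 1: (-5,6) -> (-5.707,6.707) [heading=135, draw]
LT 24: heading 135 -> 159
FD 10: (-5.707,6.707) -> (-15.043,10.291) [heading=159, draw]
FD 6: (-15.043,10.291) -> (-20.644,12.441) [heading=159, draw]
RT 60: heading 159 -> 99
LT 82: heading 99 -> 181
FD 15: (-20.644,12.441) -> (-35.642,12.179) [heading=181, draw]
FD 2: (-35.642,12.179) -> (-37.642,12.144) [heading=181, draw]
FD 10: (-37.642,12.144) -> (-47.64,11.97) [heading=181, draw]
FD 15: (-47.64,11.97) -> (-62.638,11.708) [heading=181, draw]
LT 150: heading 181 -> 331
FD 15: (-62.638,11.708) -> (-49.519,4.436) [heading=331, draw]
LT 90: heading 331 -> 61
Final: pos=(-49.519,4.436), heading=61, 8 segment(s) drawn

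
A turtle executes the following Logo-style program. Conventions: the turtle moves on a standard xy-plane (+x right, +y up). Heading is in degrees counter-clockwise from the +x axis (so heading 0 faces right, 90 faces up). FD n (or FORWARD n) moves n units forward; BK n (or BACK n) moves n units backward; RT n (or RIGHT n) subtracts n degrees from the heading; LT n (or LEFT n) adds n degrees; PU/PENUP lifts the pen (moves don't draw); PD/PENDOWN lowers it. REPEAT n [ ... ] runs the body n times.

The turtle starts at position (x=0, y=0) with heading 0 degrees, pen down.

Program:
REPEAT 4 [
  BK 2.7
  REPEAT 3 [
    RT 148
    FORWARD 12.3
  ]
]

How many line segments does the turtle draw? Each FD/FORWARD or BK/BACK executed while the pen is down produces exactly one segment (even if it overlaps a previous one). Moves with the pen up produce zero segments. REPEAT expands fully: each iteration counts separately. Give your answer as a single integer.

Answer: 16

Derivation:
Executing turtle program step by step:
Start: pos=(0,0), heading=0, pen down
REPEAT 4 [
  -- iteration 1/4 --
  BK 2.7: (0,0) -> (-2.7,0) [heading=0, draw]
  REPEAT 3 [
    -- iteration 1/3 --
    RT 148: heading 0 -> 212
    FD 12.3: (-2.7,0) -> (-13.131,-6.518) [heading=212, draw]
    -- iteration 2/3 --
    RT 148: heading 212 -> 64
    FD 12.3: (-13.131,-6.518) -> (-7.739,4.537) [heading=64, draw]
    -- iteration 3/3 --
    RT 148: heading 64 -> 276
    FD 12.3: (-7.739,4.537) -> (-6.453,-7.695) [heading=276, draw]
  ]
  -- iteration 2/4 --
  BK 2.7: (-6.453,-7.695) -> (-6.736,-5.01) [heading=276, draw]
  REPEAT 3 [
    -- iteration 1/3 --
    RT 148: heading 276 -> 128
    FD 12.3: (-6.736,-5.01) -> (-14.308,4.682) [heading=128, draw]
    -- iteration 2/3 --
    RT 148: heading 128 -> 340
    FD 12.3: (-14.308,4.682) -> (-2.75,0.475) [heading=340, draw]
    -- iteration 3/3 --
    RT 148: heading 340 -> 192
    FD 12.3: (-2.75,0.475) -> (-14.781,-2.082) [heading=192, draw]
  ]
  -- iteration 3/4 --
  BK 2.7: (-14.781,-2.082) -> (-12.14,-1.521) [heading=192, draw]
  REPEAT 3 [
    -- iteration 1/3 --
    RT 148: heading 192 -> 44
    FD 12.3: (-12.14,-1.521) -> (-3.292,7.024) [heading=44, draw]
    -- iteration 2/3 --
    RT 148: heading 44 -> 256
    FD 12.3: (-3.292,7.024) -> (-6.268,-4.911) [heading=256, draw]
    -- iteration 3/3 --
    RT 148: heading 256 -> 108
    FD 12.3: (-6.268,-4.911) -> (-10.069,6.787) [heading=108, draw]
  ]
  -- iteration 4/4 --
  BK 2.7: (-10.069,6.787) -> (-9.235,4.219) [heading=108, draw]
  REPEAT 3 [
    -- iteration 1/3 --
    RT 148: heading 108 -> 320
    FD 12.3: (-9.235,4.219) -> (0.188,-3.687) [heading=320, draw]
    -- iteration 2/3 --
    RT 148: heading 320 -> 172
    FD 12.3: (0.188,-3.687) -> (-11.992,-1.975) [heading=172, draw]
    -- iteration 3/3 --
    RT 148: heading 172 -> 24
    FD 12.3: (-11.992,-1.975) -> (-0.756,3.028) [heading=24, draw]
  ]
]
Final: pos=(-0.756,3.028), heading=24, 16 segment(s) drawn
Segments drawn: 16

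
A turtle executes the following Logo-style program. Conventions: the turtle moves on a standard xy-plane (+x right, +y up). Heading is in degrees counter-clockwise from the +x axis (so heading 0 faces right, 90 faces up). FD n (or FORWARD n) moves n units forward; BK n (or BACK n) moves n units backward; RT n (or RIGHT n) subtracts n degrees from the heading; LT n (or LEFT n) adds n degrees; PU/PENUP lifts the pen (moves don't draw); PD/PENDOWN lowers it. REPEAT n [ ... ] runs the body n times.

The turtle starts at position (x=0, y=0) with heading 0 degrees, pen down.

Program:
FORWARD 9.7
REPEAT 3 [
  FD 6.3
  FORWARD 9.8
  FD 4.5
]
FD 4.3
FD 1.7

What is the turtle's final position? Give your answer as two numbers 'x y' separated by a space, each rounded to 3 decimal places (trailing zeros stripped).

Executing turtle program step by step:
Start: pos=(0,0), heading=0, pen down
FD 9.7: (0,0) -> (9.7,0) [heading=0, draw]
REPEAT 3 [
  -- iteration 1/3 --
  FD 6.3: (9.7,0) -> (16,0) [heading=0, draw]
  FD 9.8: (16,0) -> (25.8,0) [heading=0, draw]
  FD 4.5: (25.8,0) -> (30.3,0) [heading=0, draw]
  -- iteration 2/3 --
  FD 6.3: (30.3,0) -> (36.6,0) [heading=0, draw]
  FD 9.8: (36.6,0) -> (46.4,0) [heading=0, draw]
  FD 4.5: (46.4,0) -> (50.9,0) [heading=0, draw]
  -- iteration 3/3 --
  FD 6.3: (50.9,0) -> (57.2,0) [heading=0, draw]
  FD 9.8: (57.2,0) -> (67,0) [heading=0, draw]
  FD 4.5: (67,0) -> (71.5,0) [heading=0, draw]
]
FD 4.3: (71.5,0) -> (75.8,0) [heading=0, draw]
FD 1.7: (75.8,0) -> (77.5,0) [heading=0, draw]
Final: pos=(77.5,0), heading=0, 12 segment(s) drawn

Answer: 77.5 0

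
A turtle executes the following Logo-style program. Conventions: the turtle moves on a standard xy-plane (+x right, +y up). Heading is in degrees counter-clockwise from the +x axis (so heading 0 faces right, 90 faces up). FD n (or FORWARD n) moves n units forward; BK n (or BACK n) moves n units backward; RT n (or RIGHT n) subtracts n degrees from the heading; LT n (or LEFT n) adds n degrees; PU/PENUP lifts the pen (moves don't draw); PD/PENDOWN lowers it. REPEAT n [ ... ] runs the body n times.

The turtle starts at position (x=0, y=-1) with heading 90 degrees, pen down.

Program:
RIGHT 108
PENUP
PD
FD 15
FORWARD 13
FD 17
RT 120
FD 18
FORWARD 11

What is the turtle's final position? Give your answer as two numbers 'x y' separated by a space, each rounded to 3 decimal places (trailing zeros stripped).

Answer: 21.246 -34.311

Derivation:
Executing turtle program step by step:
Start: pos=(0,-1), heading=90, pen down
RT 108: heading 90 -> 342
PU: pen up
PD: pen down
FD 15: (0,-1) -> (14.266,-5.635) [heading=342, draw]
FD 13: (14.266,-5.635) -> (26.63,-9.652) [heading=342, draw]
FD 17: (26.63,-9.652) -> (42.798,-14.906) [heading=342, draw]
RT 120: heading 342 -> 222
FD 18: (42.798,-14.906) -> (29.421,-26.95) [heading=222, draw]
FD 11: (29.421,-26.95) -> (21.246,-34.311) [heading=222, draw]
Final: pos=(21.246,-34.311), heading=222, 5 segment(s) drawn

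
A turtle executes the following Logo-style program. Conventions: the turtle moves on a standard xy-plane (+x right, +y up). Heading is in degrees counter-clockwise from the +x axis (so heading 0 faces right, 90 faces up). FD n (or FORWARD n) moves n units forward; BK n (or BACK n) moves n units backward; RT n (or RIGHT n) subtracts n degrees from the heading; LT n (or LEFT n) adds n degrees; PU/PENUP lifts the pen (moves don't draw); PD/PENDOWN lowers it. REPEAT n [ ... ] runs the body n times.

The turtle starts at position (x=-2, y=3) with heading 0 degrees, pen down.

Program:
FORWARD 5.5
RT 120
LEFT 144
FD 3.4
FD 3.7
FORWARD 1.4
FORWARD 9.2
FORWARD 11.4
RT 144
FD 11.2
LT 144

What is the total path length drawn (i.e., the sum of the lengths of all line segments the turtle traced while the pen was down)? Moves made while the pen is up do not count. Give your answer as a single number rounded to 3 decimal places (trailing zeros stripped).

Executing turtle program step by step:
Start: pos=(-2,3), heading=0, pen down
FD 5.5: (-2,3) -> (3.5,3) [heading=0, draw]
RT 120: heading 0 -> 240
LT 144: heading 240 -> 24
FD 3.4: (3.5,3) -> (6.606,4.383) [heading=24, draw]
FD 3.7: (6.606,4.383) -> (9.986,5.888) [heading=24, draw]
FD 1.4: (9.986,5.888) -> (11.265,6.457) [heading=24, draw]
FD 9.2: (11.265,6.457) -> (19.67,10.199) [heading=24, draw]
FD 11.4: (19.67,10.199) -> (30.084,14.836) [heading=24, draw]
RT 144: heading 24 -> 240
FD 11.2: (30.084,14.836) -> (24.484,5.137) [heading=240, draw]
LT 144: heading 240 -> 24
Final: pos=(24.484,5.137), heading=24, 7 segment(s) drawn

Segment lengths:
  seg 1: (-2,3) -> (3.5,3), length = 5.5
  seg 2: (3.5,3) -> (6.606,4.383), length = 3.4
  seg 3: (6.606,4.383) -> (9.986,5.888), length = 3.7
  seg 4: (9.986,5.888) -> (11.265,6.457), length = 1.4
  seg 5: (11.265,6.457) -> (19.67,10.199), length = 9.2
  seg 6: (19.67,10.199) -> (30.084,14.836), length = 11.4
  seg 7: (30.084,14.836) -> (24.484,5.137), length = 11.2
Total = 45.8

Answer: 45.8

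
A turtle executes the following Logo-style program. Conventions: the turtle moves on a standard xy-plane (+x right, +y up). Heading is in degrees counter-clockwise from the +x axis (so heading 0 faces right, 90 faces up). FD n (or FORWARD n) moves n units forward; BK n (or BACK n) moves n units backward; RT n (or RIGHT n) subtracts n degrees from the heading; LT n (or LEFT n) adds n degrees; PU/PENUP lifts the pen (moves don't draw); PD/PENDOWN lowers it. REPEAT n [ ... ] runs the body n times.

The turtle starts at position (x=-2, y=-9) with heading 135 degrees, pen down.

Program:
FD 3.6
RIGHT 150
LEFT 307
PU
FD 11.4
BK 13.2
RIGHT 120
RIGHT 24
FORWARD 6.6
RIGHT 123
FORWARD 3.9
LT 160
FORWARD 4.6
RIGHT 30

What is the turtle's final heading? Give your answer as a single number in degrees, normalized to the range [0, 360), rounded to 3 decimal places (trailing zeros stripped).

Answer: 155

Derivation:
Executing turtle program step by step:
Start: pos=(-2,-9), heading=135, pen down
FD 3.6: (-2,-9) -> (-4.546,-6.454) [heading=135, draw]
RT 150: heading 135 -> 345
LT 307: heading 345 -> 292
PU: pen up
FD 11.4: (-4.546,-6.454) -> (-0.275,-17.024) [heading=292, move]
BK 13.2: (-0.275,-17.024) -> (-5.22,-4.785) [heading=292, move]
RT 120: heading 292 -> 172
RT 24: heading 172 -> 148
FD 6.6: (-5.22,-4.785) -> (-10.817,-1.288) [heading=148, move]
RT 123: heading 148 -> 25
FD 3.9: (-10.817,-1.288) -> (-7.282,0.36) [heading=25, move]
LT 160: heading 25 -> 185
FD 4.6: (-7.282,0.36) -> (-11.865,-0.041) [heading=185, move]
RT 30: heading 185 -> 155
Final: pos=(-11.865,-0.041), heading=155, 1 segment(s) drawn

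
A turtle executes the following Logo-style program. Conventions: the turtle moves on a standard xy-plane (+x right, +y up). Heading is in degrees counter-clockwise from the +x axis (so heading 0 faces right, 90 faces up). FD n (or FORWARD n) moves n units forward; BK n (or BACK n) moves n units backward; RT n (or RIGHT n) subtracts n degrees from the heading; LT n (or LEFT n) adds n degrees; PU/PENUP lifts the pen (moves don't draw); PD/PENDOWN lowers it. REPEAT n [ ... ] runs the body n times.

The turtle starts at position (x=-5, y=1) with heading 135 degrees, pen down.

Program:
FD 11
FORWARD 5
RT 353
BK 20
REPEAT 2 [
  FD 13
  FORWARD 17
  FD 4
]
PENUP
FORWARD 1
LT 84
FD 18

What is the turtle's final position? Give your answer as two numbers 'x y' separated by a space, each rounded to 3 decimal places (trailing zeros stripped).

Answer: -67.43 29.533

Derivation:
Executing turtle program step by step:
Start: pos=(-5,1), heading=135, pen down
FD 11: (-5,1) -> (-12.778,8.778) [heading=135, draw]
FD 5: (-12.778,8.778) -> (-16.314,12.314) [heading=135, draw]
RT 353: heading 135 -> 142
BK 20: (-16.314,12.314) -> (-0.553,0) [heading=142, draw]
REPEAT 2 [
  -- iteration 1/2 --
  FD 13: (-0.553,0) -> (-10.798,8.004) [heading=142, draw]
  FD 17: (-10.798,8.004) -> (-24.194,18.47) [heading=142, draw]
  FD 4: (-24.194,18.47) -> (-27.346,20.933) [heading=142, draw]
  -- iteration 2/2 --
  FD 13: (-27.346,20.933) -> (-37.59,28.937) [heading=142, draw]
  FD 17: (-37.59,28.937) -> (-50.986,39.403) [heading=142, draw]
  FD 4: (-50.986,39.403) -> (-54.138,41.865) [heading=142, draw]
]
PU: pen up
FD 1: (-54.138,41.865) -> (-54.926,42.481) [heading=142, move]
LT 84: heading 142 -> 226
FD 18: (-54.926,42.481) -> (-67.43,29.533) [heading=226, move]
Final: pos=(-67.43,29.533), heading=226, 9 segment(s) drawn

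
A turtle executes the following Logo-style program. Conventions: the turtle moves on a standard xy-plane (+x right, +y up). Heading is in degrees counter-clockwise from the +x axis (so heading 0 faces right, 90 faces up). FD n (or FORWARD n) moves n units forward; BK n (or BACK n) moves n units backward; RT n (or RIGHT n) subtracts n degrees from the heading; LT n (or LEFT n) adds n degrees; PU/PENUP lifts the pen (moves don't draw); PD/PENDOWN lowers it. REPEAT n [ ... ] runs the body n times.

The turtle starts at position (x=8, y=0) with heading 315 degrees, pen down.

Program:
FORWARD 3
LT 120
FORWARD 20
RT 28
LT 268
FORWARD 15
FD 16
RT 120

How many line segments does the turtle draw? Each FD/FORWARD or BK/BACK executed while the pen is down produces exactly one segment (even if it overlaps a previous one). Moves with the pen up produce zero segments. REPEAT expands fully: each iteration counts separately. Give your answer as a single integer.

Answer: 4

Derivation:
Executing turtle program step by step:
Start: pos=(8,0), heading=315, pen down
FD 3: (8,0) -> (10.121,-2.121) [heading=315, draw]
LT 120: heading 315 -> 75
FD 20: (10.121,-2.121) -> (15.298,17.197) [heading=75, draw]
RT 28: heading 75 -> 47
LT 268: heading 47 -> 315
FD 15: (15.298,17.197) -> (25.904,6.591) [heading=315, draw]
FD 16: (25.904,6.591) -> (37.218,-4.723) [heading=315, draw]
RT 120: heading 315 -> 195
Final: pos=(37.218,-4.723), heading=195, 4 segment(s) drawn
Segments drawn: 4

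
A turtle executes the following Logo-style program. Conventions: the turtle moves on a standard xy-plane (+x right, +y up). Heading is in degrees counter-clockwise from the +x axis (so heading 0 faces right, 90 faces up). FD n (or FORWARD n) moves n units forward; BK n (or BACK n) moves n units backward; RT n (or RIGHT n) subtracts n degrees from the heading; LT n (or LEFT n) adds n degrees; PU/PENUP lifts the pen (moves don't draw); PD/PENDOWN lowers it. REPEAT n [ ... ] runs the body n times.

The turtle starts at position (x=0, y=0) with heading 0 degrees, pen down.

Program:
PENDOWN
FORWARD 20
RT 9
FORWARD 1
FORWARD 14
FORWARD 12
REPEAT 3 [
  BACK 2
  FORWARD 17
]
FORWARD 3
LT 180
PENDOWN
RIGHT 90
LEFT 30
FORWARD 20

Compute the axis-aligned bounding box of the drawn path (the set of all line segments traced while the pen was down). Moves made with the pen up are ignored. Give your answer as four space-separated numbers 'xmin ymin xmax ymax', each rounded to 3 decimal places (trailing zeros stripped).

Answer: 0 -11.733 94.077 6.939

Derivation:
Executing turtle program step by step:
Start: pos=(0,0), heading=0, pen down
PD: pen down
FD 20: (0,0) -> (20,0) [heading=0, draw]
RT 9: heading 0 -> 351
FD 1: (20,0) -> (20.988,-0.156) [heading=351, draw]
FD 14: (20.988,-0.156) -> (34.815,-2.347) [heading=351, draw]
FD 12: (34.815,-2.347) -> (46.668,-4.224) [heading=351, draw]
REPEAT 3 [
  -- iteration 1/3 --
  BK 2: (46.668,-4.224) -> (44.692,-3.911) [heading=351, draw]
  FD 17: (44.692,-3.911) -> (61.483,-6.57) [heading=351, draw]
  -- iteration 2/3 --
  BK 2: (61.483,-6.57) -> (59.508,-6.257) [heading=351, draw]
  FD 17: (59.508,-6.257) -> (76.298,-8.917) [heading=351, draw]
  -- iteration 3/3 --
  BK 2: (76.298,-8.917) -> (74.323,-8.604) [heading=351, draw]
  FD 17: (74.323,-8.604) -> (91.114,-11.263) [heading=351, draw]
]
FD 3: (91.114,-11.263) -> (94.077,-11.733) [heading=351, draw]
LT 180: heading 351 -> 171
PD: pen down
RT 90: heading 171 -> 81
LT 30: heading 81 -> 111
FD 20: (94.077,-11.733) -> (86.909,6.939) [heading=111, draw]
Final: pos=(86.909,6.939), heading=111, 12 segment(s) drawn

Segment endpoints: x in {0, 20, 20.988, 34.815, 44.692, 46.668, 59.508, 61.483, 74.323, 76.298, 86.909, 91.114, 94.077}, y in {-11.733, -11.263, -8.917, -8.604, -6.57, -6.257, -4.224, -3.911, -2.347, -0.156, 0, 6.939}
xmin=0, ymin=-11.733, xmax=94.077, ymax=6.939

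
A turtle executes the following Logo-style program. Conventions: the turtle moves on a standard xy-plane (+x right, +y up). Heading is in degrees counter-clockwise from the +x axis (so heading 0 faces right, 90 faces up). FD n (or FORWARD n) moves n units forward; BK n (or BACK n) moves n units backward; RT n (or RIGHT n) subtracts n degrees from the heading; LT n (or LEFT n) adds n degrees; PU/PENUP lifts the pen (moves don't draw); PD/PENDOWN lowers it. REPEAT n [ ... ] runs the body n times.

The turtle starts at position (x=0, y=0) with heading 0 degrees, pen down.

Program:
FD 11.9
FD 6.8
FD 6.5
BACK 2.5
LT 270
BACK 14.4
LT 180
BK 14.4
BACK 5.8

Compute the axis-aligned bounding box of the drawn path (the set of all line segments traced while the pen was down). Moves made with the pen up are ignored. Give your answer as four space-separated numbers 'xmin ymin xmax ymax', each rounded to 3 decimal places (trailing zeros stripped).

Answer: 0 -5.8 25.2 14.4

Derivation:
Executing turtle program step by step:
Start: pos=(0,0), heading=0, pen down
FD 11.9: (0,0) -> (11.9,0) [heading=0, draw]
FD 6.8: (11.9,0) -> (18.7,0) [heading=0, draw]
FD 6.5: (18.7,0) -> (25.2,0) [heading=0, draw]
BK 2.5: (25.2,0) -> (22.7,0) [heading=0, draw]
LT 270: heading 0 -> 270
BK 14.4: (22.7,0) -> (22.7,14.4) [heading=270, draw]
LT 180: heading 270 -> 90
BK 14.4: (22.7,14.4) -> (22.7,0) [heading=90, draw]
BK 5.8: (22.7,0) -> (22.7,-5.8) [heading=90, draw]
Final: pos=(22.7,-5.8), heading=90, 7 segment(s) drawn

Segment endpoints: x in {0, 11.9, 18.7, 22.7, 22.7, 25.2}, y in {-5.8, 0, 14.4}
xmin=0, ymin=-5.8, xmax=25.2, ymax=14.4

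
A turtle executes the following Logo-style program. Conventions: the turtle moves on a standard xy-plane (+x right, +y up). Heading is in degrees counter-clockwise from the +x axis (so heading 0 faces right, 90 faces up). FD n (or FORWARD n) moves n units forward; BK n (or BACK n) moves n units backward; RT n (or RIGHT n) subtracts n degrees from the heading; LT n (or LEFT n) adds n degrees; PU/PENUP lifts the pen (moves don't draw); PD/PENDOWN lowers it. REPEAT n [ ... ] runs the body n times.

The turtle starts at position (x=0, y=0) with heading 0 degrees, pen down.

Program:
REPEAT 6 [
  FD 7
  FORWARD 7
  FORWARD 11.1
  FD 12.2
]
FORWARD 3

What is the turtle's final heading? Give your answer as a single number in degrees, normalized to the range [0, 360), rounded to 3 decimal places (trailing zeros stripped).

Executing turtle program step by step:
Start: pos=(0,0), heading=0, pen down
REPEAT 6 [
  -- iteration 1/6 --
  FD 7: (0,0) -> (7,0) [heading=0, draw]
  FD 7: (7,0) -> (14,0) [heading=0, draw]
  FD 11.1: (14,0) -> (25.1,0) [heading=0, draw]
  FD 12.2: (25.1,0) -> (37.3,0) [heading=0, draw]
  -- iteration 2/6 --
  FD 7: (37.3,0) -> (44.3,0) [heading=0, draw]
  FD 7: (44.3,0) -> (51.3,0) [heading=0, draw]
  FD 11.1: (51.3,0) -> (62.4,0) [heading=0, draw]
  FD 12.2: (62.4,0) -> (74.6,0) [heading=0, draw]
  -- iteration 3/6 --
  FD 7: (74.6,0) -> (81.6,0) [heading=0, draw]
  FD 7: (81.6,0) -> (88.6,0) [heading=0, draw]
  FD 11.1: (88.6,0) -> (99.7,0) [heading=0, draw]
  FD 12.2: (99.7,0) -> (111.9,0) [heading=0, draw]
  -- iteration 4/6 --
  FD 7: (111.9,0) -> (118.9,0) [heading=0, draw]
  FD 7: (118.9,0) -> (125.9,0) [heading=0, draw]
  FD 11.1: (125.9,0) -> (137,0) [heading=0, draw]
  FD 12.2: (137,0) -> (149.2,0) [heading=0, draw]
  -- iteration 5/6 --
  FD 7: (149.2,0) -> (156.2,0) [heading=0, draw]
  FD 7: (156.2,0) -> (163.2,0) [heading=0, draw]
  FD 11.1: (163.2,0) -> (174.3,0) [heading=0, draw]
  FD 12.2: (174.3,0) -> (186.5,0) [heading=0, draw]
  -- iteration 6/6 --
  FD 7: (186.5,0) -> (193.5,0) [heading=0, draw]
  FD 7: (193.5,0) -> (200.5,0) [heading=0, draw]
  FD 11.1: (200.5,0) -> (211.6,0) [heading=0, draw]
  FD 12.2: (211.6,0) -> (223.8,0) [heading=0, draw]
]
FD 3: (223.8,0) -> (226.8,0) [heading=0, draw]
Final: pos=(226.8,0), heading=0, 25 segment(s) drawn

Answer: 0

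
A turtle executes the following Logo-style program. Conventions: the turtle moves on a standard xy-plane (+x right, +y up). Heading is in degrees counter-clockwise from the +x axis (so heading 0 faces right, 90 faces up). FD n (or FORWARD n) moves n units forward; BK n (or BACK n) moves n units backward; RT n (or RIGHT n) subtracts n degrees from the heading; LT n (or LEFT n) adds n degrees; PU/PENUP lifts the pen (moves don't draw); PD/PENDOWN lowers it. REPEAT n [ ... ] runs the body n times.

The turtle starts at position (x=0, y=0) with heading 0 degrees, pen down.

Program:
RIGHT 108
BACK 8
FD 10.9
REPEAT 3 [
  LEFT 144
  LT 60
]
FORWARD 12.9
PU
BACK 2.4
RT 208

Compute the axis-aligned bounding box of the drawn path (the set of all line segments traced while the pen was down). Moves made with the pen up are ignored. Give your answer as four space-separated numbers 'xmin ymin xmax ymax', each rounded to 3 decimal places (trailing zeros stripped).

Executing turtle program step by step:
Start: pos=(0,0), heading=0, pen down
RT 108: heading 0 -> 252
BK 8: (0,0) -> (2.472,7.608) [heading=252, draw]
FD 10.9: (2.472,7.608) -> (-0.896,-2.758) [heading=252, draw]
REPEAT 3 [
  -- iteration 1/3 --
  LT 144: heading 252 -> 36
  LT 60: heading 36 -> 96
  -- iteration 2/3 --
  LT 144: heading 96 -> 240
  LT 60: heading 240 -> 300
  -- iteration 3/3 --
  LT 144: heading 300 -> 84
  LT 60: heading 84 -> 144
]
FD 12.9: (-0.896,-2.758) -> (-11.332,4.824) [heading=144, draw]
PU: pen up
BK 2.4: (-11.332,4.824) -> (-9.391,3.414) [heading=144, move]
RT 208: heading 144 -> 296
Final: pos=(-9.391,3.414), heading=296, 3 segment(s) drawn

Segment endpoints: x in {-11.332, -0.896, 0, 2.472}, y in {-2.758, 0, 4.824, 7.608}
xmin=-11.332, ymin=-2.758, xmax=2.472, ymax=7.608

Answer: -11.332 -2.758 2.472 7.608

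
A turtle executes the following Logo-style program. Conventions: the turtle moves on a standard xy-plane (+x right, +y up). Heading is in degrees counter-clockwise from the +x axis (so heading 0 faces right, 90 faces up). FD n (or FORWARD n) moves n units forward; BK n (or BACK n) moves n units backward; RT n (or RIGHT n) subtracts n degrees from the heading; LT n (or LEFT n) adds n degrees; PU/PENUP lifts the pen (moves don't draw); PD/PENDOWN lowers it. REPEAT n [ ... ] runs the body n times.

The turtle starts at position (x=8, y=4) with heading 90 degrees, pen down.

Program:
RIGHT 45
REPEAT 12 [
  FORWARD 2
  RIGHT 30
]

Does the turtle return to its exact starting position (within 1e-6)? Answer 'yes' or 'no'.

Executing turtle program step by step:
Start: pos=(8,4), heading=90, pen down
RT 45: heading 90 -> 45
REPEAT 12 [
  -- iteration 1/12 --
  FD 2: (8,4) -> (9.414,5.414) [heading=45, draw]
  RT 30: heading 45 -> 15
  -- iteration 2/12 --
  FD 2: (9.414,5.414) -> (11.346,5.932) [heading=15, draw]
  RT 30: heading 15 -> 345
  -- iteration 3/12 --
  FD 2: (11.346,5.932) -> (13.278,5.414) [heading=345, draw]
  RT 30: heading 345 -> 315
  -- iteration 4/12 --
  FD 2: (13.278,5.414) -> (14.692,4) [heading=315, draw]
  RT 30: heading 315 -> 285
  -- iteration 5/12 --
  FD 2: (14.692,4) -> (15.21,2.068) [heading=285, draw]
  RT 30: heading 285 -> 255
  -- iteration 6/12 --
  FD 2: (15.21,2.068) -> (14.692,0.136) [heading=255, draw]
  RT 30: heading 255 -> 225
  -- iteration 7/12 --
  FD 2: (14.692,0.136) -> (13.278,-1.278) [heading=225, draw]
  RT 30: heading 225 -> 195
  -- iteration 8/12 --
  FD 2: (13.278,-1.278) -> (11.346,-1.796) [heading=195, draw]
  RT 30: heading 195 -> 165
  -- iteration 9/12 --
  FD 2: (11.346,-1.796) -> (9.414,-1.278) [heading=165, draw]
  RT 30: heading 165 -> 135
  -- iteration 10/12 --
  FD 2: (9.414,-1.278) -> (8,0.136) [heading=135, draw]
  RT 30: heading 135 -> 105
  -- iteration 11/12 --
  FD 2: (8,0.136) -> (7.482,2.068) [heading=105, draw]
  RT 30: heading 105 -> 75
  -- iteration 12/12 --
  FD 2: (7.482,2.068) -> (8,4) [heading=75, draw]
  RT 30: heading 75 -> 45
]
Final: pos=(8,4), heading=45, 12 segment(s) drawn

Start position: (8, 4)
Final position: (8, 4)
Distance = 0; < 1e-6 -> CLOSED

Answer: yes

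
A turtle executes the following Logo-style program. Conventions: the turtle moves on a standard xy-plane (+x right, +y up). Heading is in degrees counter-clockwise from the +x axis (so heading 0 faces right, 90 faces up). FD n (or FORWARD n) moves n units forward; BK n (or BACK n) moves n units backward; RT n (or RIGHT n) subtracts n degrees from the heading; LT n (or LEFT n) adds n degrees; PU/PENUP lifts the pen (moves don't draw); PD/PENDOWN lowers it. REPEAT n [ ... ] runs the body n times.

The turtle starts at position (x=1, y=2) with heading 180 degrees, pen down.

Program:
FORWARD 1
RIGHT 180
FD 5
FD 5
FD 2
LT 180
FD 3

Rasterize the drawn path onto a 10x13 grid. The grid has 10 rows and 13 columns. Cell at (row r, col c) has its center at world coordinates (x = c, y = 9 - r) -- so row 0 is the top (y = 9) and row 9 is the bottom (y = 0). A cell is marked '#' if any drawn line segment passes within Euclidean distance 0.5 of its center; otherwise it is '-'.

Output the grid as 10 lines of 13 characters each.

Segment 0: (1,2) -> (0,2)
Segment 1: (0,2) -> (5,2)
Segment 2: (5,2) -> (10,2)
Segment 3: (10,2) -> (12,2)
Segment 4: (12,2) -> (9,2)

Answer: -------------
-------------
-------------
-------------
-------------
-------------
-------------
#############
-------------
-------------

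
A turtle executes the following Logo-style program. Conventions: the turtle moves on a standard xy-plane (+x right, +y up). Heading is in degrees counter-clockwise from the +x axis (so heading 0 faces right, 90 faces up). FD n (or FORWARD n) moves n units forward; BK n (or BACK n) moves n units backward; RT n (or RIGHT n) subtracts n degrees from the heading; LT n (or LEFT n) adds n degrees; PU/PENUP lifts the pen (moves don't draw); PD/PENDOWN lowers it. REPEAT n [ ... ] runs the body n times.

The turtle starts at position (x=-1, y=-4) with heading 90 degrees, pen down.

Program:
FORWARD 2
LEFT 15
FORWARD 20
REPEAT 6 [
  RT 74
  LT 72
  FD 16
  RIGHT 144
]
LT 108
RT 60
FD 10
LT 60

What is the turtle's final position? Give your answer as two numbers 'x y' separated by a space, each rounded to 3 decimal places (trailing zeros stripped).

Executing turtle program step by step:
Start: pos=(-1,-4), heading=90, pen down
FD 2: (-1,-4) -> (-1,-2) [heading=90, draw]
LT 15: heading 90 -> 105
FD 20: (-1,-2) -> (-6.176,17.319) [heading=105, draw]
REPEAT 6 [
  -- iteration 1/6 --
  RT 74: heading 105 -> 31
  LT 72: heading 31 -> 103
  FD 16: (-6.176,17.319) -> (-9.776,32.908) [heading=103, draw]
  RT 144: heading 103 -> 319
  -- iteration 2/6 --
  RT 74: heading 319 -> 245
  LT 72: heading 245 -> 317
  FD 16: (-9.776,32.908) -> (1.926,21.996) [heading=317, draw]
  RT 144: heading 317 -> 173
  -- iteration 3/6 --
  RT 74: heading 173 -> 99
  LT 72: heading 99 -> 171
  FD 16: (1.926,21.996) -> (-13.877,24.499) [heading=171, draw]
  RT 144: heading 171 -> 27
  -- iteration 4/6 --
  RT 74: heading 27 -> 313
  LT 72: heading 313 -> 25
  FD 16: (-13.877,24.499) -> (0.624,31.261) [heading=25, draw]
  RT 144: heading 25 -> 241
  -- iteration 5/6 --
  RT 74: heading 241 -> 167
  LT 72: heading 167 -> 239
  FD 16: (0.624,31.261) -> (-7.617,17.547) [heading=239, draw]
  RT 144: heading 239 -> 95
  -- iteration 6/6 --
  RT 74: heading 95 -> 21
  LT 72: heading 21 -> 93
  FD 16: (-7.617,17.547) -> (-8.454,33.525) [heading=93, draw]
  RT 144: heading 93 -> 309
]
LT 108: heading 309 -> 57
RT 60: heading 57 -> 357
FD 10: (-8.454,33.525) -> (1.532,33.001) [heading=357, draw]
LT 60: heading 357 -> 57
Final: pos=(1.532,33.001), heading=57, 9 segment(s) drawn

Answer: 1.532 33.001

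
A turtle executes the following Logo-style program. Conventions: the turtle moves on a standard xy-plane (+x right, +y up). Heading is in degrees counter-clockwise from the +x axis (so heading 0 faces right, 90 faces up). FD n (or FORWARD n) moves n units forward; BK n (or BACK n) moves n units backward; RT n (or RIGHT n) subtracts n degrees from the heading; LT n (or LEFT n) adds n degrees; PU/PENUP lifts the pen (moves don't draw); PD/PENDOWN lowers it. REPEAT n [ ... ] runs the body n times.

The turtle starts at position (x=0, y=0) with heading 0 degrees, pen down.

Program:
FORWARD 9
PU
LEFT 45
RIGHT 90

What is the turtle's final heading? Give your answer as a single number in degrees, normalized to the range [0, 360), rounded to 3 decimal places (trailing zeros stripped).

Answer: 315

Derivation:
Executing turtle program step by step:
Start: pos=(0,0), heading=0, pen down
FD 9: (0,0) -> (9,0) [heading=0, draw]
PU: pen up
LT 45: heading 0 -> 45
RT 90: heading 45 -> 315
Final: pos=(9,0), heading=315, 1 segment(s) drawn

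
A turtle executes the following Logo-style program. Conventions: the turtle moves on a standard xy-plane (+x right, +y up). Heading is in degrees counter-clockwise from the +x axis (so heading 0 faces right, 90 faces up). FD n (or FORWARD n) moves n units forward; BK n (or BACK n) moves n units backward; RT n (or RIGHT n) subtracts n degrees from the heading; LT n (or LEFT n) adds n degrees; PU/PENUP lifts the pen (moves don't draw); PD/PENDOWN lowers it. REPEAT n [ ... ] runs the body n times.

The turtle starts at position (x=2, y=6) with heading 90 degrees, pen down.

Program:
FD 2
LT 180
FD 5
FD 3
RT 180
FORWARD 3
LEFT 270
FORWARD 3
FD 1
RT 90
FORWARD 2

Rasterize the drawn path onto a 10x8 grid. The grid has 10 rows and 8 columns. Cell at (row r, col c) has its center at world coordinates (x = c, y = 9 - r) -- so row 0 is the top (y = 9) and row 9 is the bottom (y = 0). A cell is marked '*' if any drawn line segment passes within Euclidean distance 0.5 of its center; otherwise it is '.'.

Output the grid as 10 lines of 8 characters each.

Segment 0: (2,6) -> (2,8)
Segment 1: (2,8) -> (2,3)
Segment 2: (2,3) -> (2,0)
Segment 3: (2,0) -> (2,3)
Segment 4: (2,3) -> (5,3)
Segment 5: (5,3) -> (6,3)
Segment 6: (6,3) -> (6,1)

Answer: ........
..*.....
..*.....
..*.....
..*.....
..*.....
..*****.
..*...*.
..*...*.
..*.....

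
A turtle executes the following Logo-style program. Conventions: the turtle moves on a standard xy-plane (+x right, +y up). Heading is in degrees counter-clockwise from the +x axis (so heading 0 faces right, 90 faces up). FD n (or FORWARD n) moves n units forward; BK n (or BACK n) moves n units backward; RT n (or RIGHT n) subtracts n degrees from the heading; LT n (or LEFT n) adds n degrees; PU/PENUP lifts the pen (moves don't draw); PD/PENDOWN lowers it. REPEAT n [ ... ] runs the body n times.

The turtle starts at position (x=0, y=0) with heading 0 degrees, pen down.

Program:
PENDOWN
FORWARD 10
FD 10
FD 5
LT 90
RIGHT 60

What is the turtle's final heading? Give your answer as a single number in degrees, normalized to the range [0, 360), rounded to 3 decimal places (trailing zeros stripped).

Executing turtle program step by step:
Start: pos=(0,0), heading=0, pen down
PD: pen down
FD 10: (0,0) -> (10,0) [heading=0, draw]
FD 10: (10,0) -> (20,0) [heading=0, draw]
FD 5: (20,0) -> (25,0) [heading=0, draw]
LT 90: heading 0 -> 90
RT 60: heading 90 -> 30
Final: pos=(25,0), heading=30, 3 segment(s) drawn

Answer: 30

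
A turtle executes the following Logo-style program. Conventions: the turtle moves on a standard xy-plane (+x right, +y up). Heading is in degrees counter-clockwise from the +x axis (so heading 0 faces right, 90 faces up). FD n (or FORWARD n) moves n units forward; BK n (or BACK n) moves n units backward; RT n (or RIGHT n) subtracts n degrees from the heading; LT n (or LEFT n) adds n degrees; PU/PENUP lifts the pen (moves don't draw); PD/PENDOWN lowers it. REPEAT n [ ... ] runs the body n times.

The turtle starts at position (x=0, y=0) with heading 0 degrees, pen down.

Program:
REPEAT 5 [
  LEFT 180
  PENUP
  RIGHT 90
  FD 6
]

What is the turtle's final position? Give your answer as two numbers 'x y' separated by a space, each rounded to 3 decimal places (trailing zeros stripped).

Executing turtle program step by step:
Start: pos=(0,0), heading=0, pen down
REPEAT 5 [
  -- iteration 1/5 --
  LT 180: heading 0 -> 180
  PU: pen up
  RT 90: heading 180 -> 90
  FD 6: (0,0) -> (0,6) [heading=90, move]
  -- iteration 2/5 --
  LT 180: heading 90 -> 270
  PU: pen up
  RT 90: heading 270 -> 180
  FD 6: (0,6) -> (-6,6) [heading=180, move]
  -- iteration 3/5 --
  LT 180: heading 180 -> 0
  PU: pen up
  RT 90: heading 0 -> 270
  FD 6: (-6,6) -> (-6,0) [heading=270, move]
  -- iteration 4/5 --
  LT 180: heading 270 -> 90
  PU: pen up
  RT 90: heading 90 -> 0
  FD 6: (-6,0) -> (0,0) [heading=0, move]
  -- iteration 5/5 --
  LT 180: heading 0 -> 180
  PU: pen up
  RT 90: heading 180 -> 90
  FD 6: (0,0) -> (0,6) [heading=90, move]
]
Final: pos=(0,6), heading=90, 0 segment(s) drawn

Answer: 0 6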